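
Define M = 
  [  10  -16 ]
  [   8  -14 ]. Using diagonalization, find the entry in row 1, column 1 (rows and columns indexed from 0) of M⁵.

-15584

Characteristic polynomial: s^2 + 4s - 12 = (s - 2)(s + 6), so the eigenvalues are -6, 2.
s=2: eigenvector (-2, -1).
s=-6: eigenvector (1, 1).
P = [[-2, 1], [-1, 1]], D = diag(2, -6), P⁻¹ = [[-1, 1], [-1, 2]].
M⁵ = P·diag(32, -7776)·P⁻¹ = [[7840, -15616], [7808, -15584]].
The requested entry is -15584.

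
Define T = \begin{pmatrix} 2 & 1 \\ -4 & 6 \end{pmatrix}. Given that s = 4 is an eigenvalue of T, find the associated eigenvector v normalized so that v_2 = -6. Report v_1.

-3

T − 4I = [[-2, 1], [-4, 2]].
Solving (T − 4I)v = 0 gives the eigenspace spanned by (-3, -6).
With v_2 = -6, v = (-3, -6), so v_1 = -3.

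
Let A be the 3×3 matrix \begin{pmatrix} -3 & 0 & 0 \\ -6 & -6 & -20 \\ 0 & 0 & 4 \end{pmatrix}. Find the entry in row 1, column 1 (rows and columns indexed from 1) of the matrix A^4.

Characteristic polynomial: t^3 + 5t^2 - 18t - 72 = (t - 4)(t + 3)(t + 6), so the eigenvalues are -6, -3, 4.
t=-3: eigenvector (1, -2, 0).
t=-6: eigenvector (0, 1, 0).
t=4: eigenvector (0, -2, 1).
P = [[1, 0, 0], [-2, 1, -2], [0, 0, 1]], D = diag(-3, -6, 4), P⁻¹ = [[1, 0, 0], [2, 1, 2], [0, 0, 1]].
A⁴ = P·diag(81, 1296, 256)·P⁻¹ = [[81, 0, 0], [2430, 1296, 2080], [0, 0, 256]].
The requested entry is 81.

81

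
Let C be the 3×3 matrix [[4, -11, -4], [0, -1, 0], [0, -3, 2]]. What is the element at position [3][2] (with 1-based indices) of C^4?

Characteristic polynomial: t^3 - 5t^2 + 2t + 8 = (t - 4)(t - 2)(t + 1), so the eigenvalues are -1, 2, 4.
t=4: eigenvector (1, 0, 0).
t=-1: eigenvector (3, 1, 1).
t=2: eigenvector (2, 0, 1).
P = [[1, 3, 2], [0, 1, 0], [0, 1, 1]], D = diag(4, -1, 2), P⁻¹ = [[1, -1, -2], [0, 1, 0], [0, -1, 1]].
C⁴ = P·diag(256, 1, 16)·P⁻¹ = [[256, -285, -480], [0, 1, 0], [0, -15, 16]].
The requested entry is -15.

-15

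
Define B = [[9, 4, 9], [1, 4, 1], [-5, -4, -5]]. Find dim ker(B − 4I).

B − 4I = [[5, 4, 9], [1, 0, 1], [-5, -4, -9]].
This matrix has rank 2, so its null space has dimension 3 − 2 = 1.

1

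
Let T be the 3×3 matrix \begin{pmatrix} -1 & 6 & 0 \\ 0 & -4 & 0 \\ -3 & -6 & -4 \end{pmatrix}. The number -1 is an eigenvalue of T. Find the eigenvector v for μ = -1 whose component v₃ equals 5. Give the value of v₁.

-5

T + 1I = [[0, 6, 0], [0, -3, 0], [-3, -6, -3]].
Solving (T + 1I)v = 0 gives the eigenspace spanned by (-5, 0, 5).
With v₃ = 5, v = (-5, 0, 5), so v₁ = -5.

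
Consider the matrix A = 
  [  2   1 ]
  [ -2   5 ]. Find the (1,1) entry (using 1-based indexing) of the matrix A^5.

Characteristic polynomial: μ^2 - 7μ + 12 = (μ - 4)(μ - 3), so the eigenvalues are 3, 4.
μ=4: eigenvector (1, 2).
μ=3: eigenvector (-1, -1).
P = [[1, -1], [2, -1]], D = diag(4, 3), P⁻¹ = [[-1, 1], [-2, 1]].
A⁵ = P·diag(1024, 243)·P⁻¹ = [[-538, 781], [-1562, 1805]].
The requested entry is -538.

-538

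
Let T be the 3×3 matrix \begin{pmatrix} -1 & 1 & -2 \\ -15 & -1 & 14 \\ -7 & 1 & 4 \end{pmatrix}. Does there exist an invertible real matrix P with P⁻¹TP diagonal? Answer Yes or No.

Characteristic polynomial: p(μ) = μ^3 - 2μ^2 - 20μ - 24 = (μ - 6)(μ + 2)^2.
μ = -2 has algebraic multiplicity 2; rank(T + 2I) = 2, so geometric multiplicity = 1.
Geometric multiplicity < algebraic multiplicity, so T is not diagonalizable.

No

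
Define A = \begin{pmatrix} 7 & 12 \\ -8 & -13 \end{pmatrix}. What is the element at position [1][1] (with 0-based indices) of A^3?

Characteristic polynomial: t^2 + 6t + 5 = (t + 1)(t + 5), so the eigenvalues are -5, -1.
t=-1: eigenvector (3, -2).
t=-5: eigenvector (-1, 1).
P = [[3, -1], [-2, 1]], D = diag(-1, -5), P⁻¹ = [[1, 1], [2, 3]].
A³ = P·diag(-1, -125)·P⁻¹ = [[247, 372], [-248, -373]].
The requested entry is -373.

-373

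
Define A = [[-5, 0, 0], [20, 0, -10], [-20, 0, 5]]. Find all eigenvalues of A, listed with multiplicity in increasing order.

-5, 0, 5

Characteristic polynomial: p(t) = t^3 - 25t = t(t - 5)(t + 5).
Roots (with multiplicity): -5, 0, 5.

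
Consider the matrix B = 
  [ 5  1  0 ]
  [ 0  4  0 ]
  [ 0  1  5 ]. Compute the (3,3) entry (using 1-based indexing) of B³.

125

Characteristic polynomial: s^3 - 14s^2 + 65s - 100 = (s - 5)^2(s - 4), so the eigenvalues are 4, 5, 5.
s=5: eigenvector (-2, 0, 1).
s=4: eigenvector (-1, 1, -1).
s=5: eigenvector (-1, 0, 1).
P = [[-2, -1, -1], [0, 1, 0], [1, -1, 1]], D = diag(5, 4, 5), P⁻¹ = [[-1, -2, -1], [0, 1, 0], [1, 3, 2]].
B³ = P·diag(125, 64, 125)·P⁻¹ = [[125, 61, 0], [0, 64, 0], [0, 61, 125]].
The requested entry is 125.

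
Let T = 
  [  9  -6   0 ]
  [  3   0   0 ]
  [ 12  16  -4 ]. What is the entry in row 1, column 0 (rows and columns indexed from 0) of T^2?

Characteristic polynomial: s^3 - 5s^2 - 18s + 72 = (s - 6)(s - 3)(s + 4), so the eigenvalues are -4, 3, 6.
s=6: eigenvector (-2, -1, -4).
s=3: eigenvector (1, 1, 4).
s=-4: eigenvector (0, 0, 1).
P = [[-2, 1, 0], [-1, 1, 0], [-4, 4, 1]], D = diag(6, 3, -4), P⁻¹ = [[-1, 1, 0], [-1, 2, 0], [0, -4, 1]].
T² = P·diag(36, 9, 16)·P⁻¹ = [[63, -54, 0], [27, -18, 0], [108, -136, 16]].
The requested entry is 27.

27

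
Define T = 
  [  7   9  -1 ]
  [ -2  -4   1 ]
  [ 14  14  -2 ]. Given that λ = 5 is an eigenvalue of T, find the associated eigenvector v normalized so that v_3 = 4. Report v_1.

T − 5I = [[2, 9, -1], [-2, -9, 1], [14, 14, -7]].
Solving (T − 5I)v = 0 gives the eigenspace spanned by (2, 0, 4).
With v_3 = 4, v = (2, 0, 4), so v_1 = 2.

2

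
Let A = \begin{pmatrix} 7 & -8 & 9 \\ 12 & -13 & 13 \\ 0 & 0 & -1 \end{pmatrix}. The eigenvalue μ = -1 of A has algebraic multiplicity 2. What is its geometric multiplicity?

1

A + 1I = [[8, -8, 9], [12, -12, 13], [0, 0, 0]].
This matrix has rank 2, so its null space has dimension 3 − 2 = 1.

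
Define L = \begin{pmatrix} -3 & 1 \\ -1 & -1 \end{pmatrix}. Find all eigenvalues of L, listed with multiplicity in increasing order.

Characteristic polynomial: p(t) = t^2 + 4t + 4 = (t + 2)^2.
Roots (with multiplicity): -2, -2.

-2, -2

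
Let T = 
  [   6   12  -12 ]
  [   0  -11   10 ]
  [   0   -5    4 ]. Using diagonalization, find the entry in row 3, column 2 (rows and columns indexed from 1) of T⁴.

Characteristic polynomial: λ^3 + λ^2 - 36λ - 36 = (λ - 6)(λ + 1)(λ + 6), so the eigenvalues are -6, -1, 6.
λ=6: eigenvector (1, 0, 0).
λ=-6: eigenvector (-1, 2, 1).
λ=-1: eigenvector (0, 1, 1).
P = [[1, -1, 0], [0, 2, 1], [0, 1, 1]], D = diag(6, -6, -1), P⁻¹ = [[1, 1, -1], [0, 1, -1], [0, -1, 2]].
T⁴ = P·diag(1296, 1296, 1)·P⁻¹ = [[1296, 0, 0], [0, 2591, -2590], [0, 1295, -1294]].
The requested entry is 1295.

1295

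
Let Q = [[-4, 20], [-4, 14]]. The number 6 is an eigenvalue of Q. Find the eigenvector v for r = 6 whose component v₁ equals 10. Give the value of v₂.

5

Q − 6I = [[-10, 20], [-4, 8]].
Solving (Q − 6I)v = 0 gives the eigenspace spanned by (10, 5).
With v₁ = 10, v = (10, 5), so v₂ = 5.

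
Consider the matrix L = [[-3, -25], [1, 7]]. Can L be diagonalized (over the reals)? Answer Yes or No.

Characteristic polynomial: p(λ) = λ^2 - 4λ + 4 = (λ - 2)^2.
λ = 2 has algebraic multiplicity 2; rank(L − 2I) = 1, so geometric multiplicity = 1.
Geometric multiplicity < algebraic multiplicity, so L is not diagonalizable.

No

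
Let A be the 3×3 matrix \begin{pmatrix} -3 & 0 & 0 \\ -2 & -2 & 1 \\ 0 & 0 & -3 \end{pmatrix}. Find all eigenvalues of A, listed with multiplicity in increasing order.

-3, -3, -2

Characteristic polynomial: p(λ) = λ^3 + 8λ^2 + 21λ + 18 = (λ + 2)(λ + 3)^2.
Roots (with multiplicity): -3, -3, -2.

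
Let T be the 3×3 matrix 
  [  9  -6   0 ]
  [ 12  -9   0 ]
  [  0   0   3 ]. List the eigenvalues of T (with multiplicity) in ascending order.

-3, 3, 3

Characteristic polynomial: p(s) = s^3 - 3s^2 - 9s + 27 = (s - 3)^2(s + 3).
Roots (with multiplicity): -3, 3, 3.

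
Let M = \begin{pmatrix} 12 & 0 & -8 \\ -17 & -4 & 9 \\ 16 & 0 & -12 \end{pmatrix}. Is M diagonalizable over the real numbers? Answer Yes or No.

Characteristic polynomial: p(r) = r^3 + 4r^2 - 16r - 64 = (r - 4)(r + 4)^2.
r = -4 has algebraic multiplicity 2; rank(M + 4I) = 2, so geometric multiplicity = 1.
Geometric multiplicity < algebraic multiplicity, so M is not diagonalizable.

No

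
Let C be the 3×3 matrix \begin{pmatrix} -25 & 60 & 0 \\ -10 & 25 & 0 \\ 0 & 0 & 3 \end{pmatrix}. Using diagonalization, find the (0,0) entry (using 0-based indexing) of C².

Characteristic polynomial: t^3 - 3t^2 - 25t + 75 = (t - 5)(t - 3)(t + 5), so the eigenvalues are -5, 3, 5.
t=-5: eigenvector (3, 1, 0).
t=5: eigenvector (2, 1, 0).
t=3: eigenvector (0, 0, 1).
P = [[3, 2, 0], [1, 1, 0], [0, 0, 1]], D = diag(-5, 5, 3), P⁻¹ = [[1, -2, 0], [-1, 3, 0], [0, 0, 1]].
C² = P·diag(25, 25, 9)·P⁻¹ = [[25, 0, 0], [0, 25, 0], [0, 0, 9]].
The requested entry is 25.

25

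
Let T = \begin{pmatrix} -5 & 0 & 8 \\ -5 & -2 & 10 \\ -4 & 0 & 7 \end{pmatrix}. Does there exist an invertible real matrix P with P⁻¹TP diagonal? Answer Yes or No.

Characteristic polynomial: p(μ) = μ^3 - 7μ - 6 = (μ - 3)(μ + 1)(μ + 2).
All 3 eigenvalues are distinct, so T is diagonalizable.

Yes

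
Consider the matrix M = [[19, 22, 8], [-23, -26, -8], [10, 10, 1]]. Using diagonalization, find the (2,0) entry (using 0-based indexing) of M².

-30

Characteristic polynomial: s^3 + 6s^2 + 5s - 12 = (s - 1)(s + 3)(s + 4), so the eigenvalues are -4, -3, 1.
s=-3: eigenvector (1, -1, 0).
s=-4: eigenvector (-6, 7, -2).
s=1: eigenvector (2, -2, 1).
P = [[1, -6, 2], [-1, 7, -2], [0, -2, 1]], D = diag(-3, -4, 1), P⁻¹ = [[3, 2, -2], [1, 1, 0], [2, 2, 1]].
M² = P·diag(9, 16, 1)·P⁻¹ = [[-65, -74, -16], [81, 90, 16], [-30, -30, 1]].
The requested entry is -30.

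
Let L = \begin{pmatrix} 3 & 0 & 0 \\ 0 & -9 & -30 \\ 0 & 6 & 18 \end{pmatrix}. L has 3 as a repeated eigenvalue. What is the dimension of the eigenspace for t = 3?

2

L − 3I = [[0, 0, 0], [0, -12, -30], [0, 6, 15]].
This matrix has rank 1, so its null space has dimension 3 − 1 = 2.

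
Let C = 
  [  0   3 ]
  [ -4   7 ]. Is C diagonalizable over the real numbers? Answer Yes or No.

Yes

Characteristic polynomial: p(μ) = μ^2 - 7μ + 12 = (μ - 4)(μ - 3).
All 2 eigenvalues are distinct, so C is diagonalizable.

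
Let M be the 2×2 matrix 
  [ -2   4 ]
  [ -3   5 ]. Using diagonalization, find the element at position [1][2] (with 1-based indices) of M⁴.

60

Characteristic polynomial: t^2 - 3t + 2 = (t - 2)(t - 1), so the eigenvalues are 1, 2.
t=1: eigenvector (4, 3).
t=2: eigenvector (1, 1).
P = [[4, 1], [3, 1]], D = diag(1, 2), P⁻¹ = [[1, -1], [-3, 4]].
M⁴ = P·diag(1, 16)·P⁻¹ = [[-44, 60], [-45, 61]].
The requested entry is 60.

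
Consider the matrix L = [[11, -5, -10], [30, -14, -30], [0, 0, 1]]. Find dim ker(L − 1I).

2

L − 1I = [[10, -5, -10], [30, -15, -30], [0, 0, 0]].
This matrix has rank 1, so its null space has dimension 3 − 1 = 2.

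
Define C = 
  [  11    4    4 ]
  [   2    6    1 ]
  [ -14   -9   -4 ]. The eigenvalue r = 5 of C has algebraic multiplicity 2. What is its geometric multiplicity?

C − 5I = [[6, 4, 4], [2, 1, 1], [-14, -9, -9]].
This matrix has rank 2, so its null space has dimension 3 − 2 = 1.

1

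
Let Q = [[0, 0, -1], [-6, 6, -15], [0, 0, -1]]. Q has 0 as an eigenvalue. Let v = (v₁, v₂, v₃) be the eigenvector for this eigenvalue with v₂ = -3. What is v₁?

-3

Q = [[0, 0, -1], [-6, 6, -15], [0, 0, -1]].
Solving (Q)v = 0 gives the eigenspace spanned by (-3, -3, 0).
With v₂ = -3, v = (-3, -3, 0), so v₁ = -3.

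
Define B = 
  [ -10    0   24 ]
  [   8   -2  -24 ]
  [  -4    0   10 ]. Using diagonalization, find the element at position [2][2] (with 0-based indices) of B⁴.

Characteristic polynomial: μ^3 + 2μ^2 - 4μ - 8 = (μ - 2)(μ + 2)^2, so the eigenvalues are -2, -2, 2.
μ=-2: eigenvector (3, -2, 1).
μ=-2: eigenvector (3, -1, 1).
μ=2: eigenvector (2, -2, 1).
P = [[3, 3, 2], [-2, -1, -2], [1, 1, 1]], D = diag(-2, -2, 2), P⁻¹ = [[1, -1, -4], [0, 1, 2], [-1, 0, 3]].
B⁴ = P·diag(16, 16, 16)·P⁻¹ = [[16, 0, 0], [0, 16, 0], [0, 0, 16]].
The requested entry is 16.

16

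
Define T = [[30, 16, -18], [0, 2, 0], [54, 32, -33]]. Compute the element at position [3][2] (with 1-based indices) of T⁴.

-5120

Characteristic polynomial: μ^3 + μ^2 - 24μ + 36 = (μ - 3)(μ - 2)(μ + 6), so the eigenvalues are -6, 2, 3.
μ=-6: eigenvector (1, 0, 2).
μ=2: eigenvector (2, 1, 4).
μ=3: eigenvector (-2, 0, -3).
P = [[1, 2, -2], [0, 1, 0], [2, 4, -3]], D = diag(-6, 2, 3), P⁻¹ = [[-3, -2, 2], [0, 1, 0], [-2, 0, 1]].
T⁴ = P·diag(1296, 16, 81)·P⁻¹ = [[-3564, -2560, 2430], [0, 16, 0], [-7290, -5120, 4941]].
The requested entry is -5120.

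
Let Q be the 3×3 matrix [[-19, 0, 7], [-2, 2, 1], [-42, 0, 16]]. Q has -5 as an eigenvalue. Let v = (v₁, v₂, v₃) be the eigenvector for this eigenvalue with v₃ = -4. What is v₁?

-2

Q + 5I = [[-14, 0, 7], [-2, 7, 1], [-42, 0, 21]].
Solving (Q + 5I)v = 0 gives the eigenspace spanned by (-2, 0, -4).
With v₃ = -4, v = (-2, 0, -4), so v₁ = -2.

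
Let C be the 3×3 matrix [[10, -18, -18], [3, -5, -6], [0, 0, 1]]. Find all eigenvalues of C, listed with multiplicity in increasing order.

1, 1, 4

Characteristic polynomial: p(t) = t^3 - 6t^2 + 9t - 4 = (t - 4)(t - 1)^2.
Roots (with multiplicity): 1, 1, 4.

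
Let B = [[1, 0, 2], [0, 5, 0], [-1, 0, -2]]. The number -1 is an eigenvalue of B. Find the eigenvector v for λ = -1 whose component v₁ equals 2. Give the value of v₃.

B + 1I = [[2, 0, 2], [0, 6, 0], [-1, 0, -1]].
Solving (B + 1I)v = 0 gives the eigenspace spanned by (2, 0, -2).
With v₁ = 2, v = (2, 0, -2), so v₃ = -2.

-2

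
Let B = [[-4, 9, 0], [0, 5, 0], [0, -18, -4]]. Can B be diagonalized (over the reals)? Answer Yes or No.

Characteristic polynomial: p(λ) = λ^3 + 3λ^2 - 24λ - 80 = (λ - 5)(λ + 4)^2.
λ = -4 has algebraic multiplicity 2; rank(B + 4I) = 1, so geometric multiplicity = 2.
Every eigenvalue has geometric = algebraic multiplicity, so B is diagonalizable.

Yes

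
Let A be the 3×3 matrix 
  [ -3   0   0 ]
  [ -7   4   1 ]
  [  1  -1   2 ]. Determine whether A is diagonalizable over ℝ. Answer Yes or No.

Characteristic polynomial: p(μ) = μ^3 - 3μ^2 - 9μ + 27 = (μ - 3)^2(μ + 3).
μ = 3 has algebraic multiplicity 2; rank(A − 3I) = 2, so geometric multiplicity = 1.
Geometric multiplicity < algebraic multiplicity, so A is not diagonalizable.

No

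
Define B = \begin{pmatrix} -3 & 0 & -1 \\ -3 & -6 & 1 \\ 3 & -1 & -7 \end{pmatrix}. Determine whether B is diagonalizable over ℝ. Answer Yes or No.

Characteristic polynomial: p(t) = t^3 + 16t^2 + 85t + 150 = (t + 5)^2(t + 6).
t = -5 has algebraic multiplicity 2; rank(B + 5I) = 2, so geometric multiplicity = 1.
Geometric multiplicity < algebraic multiplicity, so B is not diagonalizable.

No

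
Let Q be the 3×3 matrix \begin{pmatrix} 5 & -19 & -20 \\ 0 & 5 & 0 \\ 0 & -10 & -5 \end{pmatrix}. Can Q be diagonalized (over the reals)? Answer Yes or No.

No

Characteristic polynomial: p(t) = t^3 - 5t^2 - 25t + 125 = (t - 5)^2(t + 5).
t = 5 has algebraic multiplicity 2; rank(Q − 5I) = 2, so geometric multiplicity = 1.
Geometric multiplicity < algebraic multiplicity, so Q is not diagonalizable.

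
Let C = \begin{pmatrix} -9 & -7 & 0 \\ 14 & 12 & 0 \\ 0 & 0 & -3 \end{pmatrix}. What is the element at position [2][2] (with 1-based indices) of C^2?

Characteristic polynomial: r^3 - 19r - 30 = (r - 5)(r + 2)(r + 3), so the eigenvalues are -3, -2, 5.
r=-3: eigenvector (0, 0, 1).
r=-2: eigenvector (1, -1, 0).
r=5: eigenvector (1, -2, 0).
P = [[0, 1, 1], [0, -1, -2], [1, 0, 0]], D = diag(-3, -2, 5), P⁻¹ = [[0, 0, 1], [2, 1, 0], [-1, -1, 0]].
C² = P·diag(9, 4, 25)·P⁻¹ = [[-17, -21, 0], [42, 46, 0], [0, 0, 9]].
The requested entry is 46.

46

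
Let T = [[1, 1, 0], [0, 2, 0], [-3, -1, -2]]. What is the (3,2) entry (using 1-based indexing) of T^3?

Characteristic polynomial: r^3 - r^2 - 4r + 4 = (r - 2)(r - 1)(r + 2), so the eigenvalues are -2, 1, 2.
r=1: eigenvector (1, 0, -1).
r=2: eigenvector (1, 1, -1).
r=-2: eigenvector (0, 0, 1).
P = [[1, 1, 0], [0, 1, 0], [-1, -1, 1]], D = diag(1, 2, -2), P⁻¹ = [[1, -1, 0], [0, 1, 0], [1, 0, 1]].
T³ = P·diag(1, 8, -8)·P⁻¹ = [[1, 7, 0], [0, 8, 0], [-9, -7, -8]].
The requested entry is -7.

-7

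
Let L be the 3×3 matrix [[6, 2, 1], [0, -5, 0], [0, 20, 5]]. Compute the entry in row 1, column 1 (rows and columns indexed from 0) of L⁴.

Characteristic polynomial: s^3 - 6s^2 - 25s + 150 = (s - 6)(s - 5)(s + 5), so the eigenvalues are -5, 5, 6.
s=-5: eigenvector (0, 1, -2).
s=6: eigenvector (1, 0, 0).
s=5: eigenvector (-1, 0, 1).
P = [[0, 1, -1], [1, 0, 0], [-2, 0, 1]], D = diag(-5, 6, 5), P⁻¹ = [[0, 1, 0], [1, 2, 1], [0, 2, 1]].
L⁴ = P·diag(625, 1296, 625)·P⁻¹ = [[1296, 1342, 671], [0, 625, 0], [0, 0, 625]].
The requested entry is 625.

625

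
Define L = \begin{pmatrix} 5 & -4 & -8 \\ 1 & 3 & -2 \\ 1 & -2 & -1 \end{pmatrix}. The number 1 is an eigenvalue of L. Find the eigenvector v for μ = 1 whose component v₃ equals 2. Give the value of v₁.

4

L − 1I = [[4, -4, -8], [1, 2, -2], [1, -2, -2]].
Solving (L − 1I)v = 0 gives the eigenspace spanned by (4, 0, 2).
With v₃ = 2, v = (4, 0, 2), so v₁ = 4.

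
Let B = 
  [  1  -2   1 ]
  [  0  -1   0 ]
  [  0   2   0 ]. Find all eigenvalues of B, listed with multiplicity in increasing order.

-1, 0, 1

Characteristic polynomial: p(λ) = λ^3 - λ = λ(λ - 1)(λ + 1).
Roots (with multiplicity): -1, 0, 1.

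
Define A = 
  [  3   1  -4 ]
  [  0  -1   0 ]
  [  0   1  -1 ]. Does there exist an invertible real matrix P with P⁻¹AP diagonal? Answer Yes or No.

Characteristic polynomial: p(s) = s^3 - s^2 - 5s - 3 = (s - 3)(s + 1)^2.
s = -1 has algebraic multiplicity 2; rank(A + 1I) = 2, so geometric multiplicity = 1.
Geometric multiplicity < algebraic multiplicity, so A is not diagonalizable.

No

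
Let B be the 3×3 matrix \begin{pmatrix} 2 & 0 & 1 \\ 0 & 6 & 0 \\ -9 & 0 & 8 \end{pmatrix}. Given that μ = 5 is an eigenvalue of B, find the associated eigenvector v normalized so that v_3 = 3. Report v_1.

1

B − 5I = [[-3, 0, 1], [0, 1, 0], [-9, 0, 3]].
Solving (B − 5I)v = 0 gives the eigenspace spanned by (1, 0, 3).
With v_3 = 3, v = (1, 0, 3), so v_1 = 1.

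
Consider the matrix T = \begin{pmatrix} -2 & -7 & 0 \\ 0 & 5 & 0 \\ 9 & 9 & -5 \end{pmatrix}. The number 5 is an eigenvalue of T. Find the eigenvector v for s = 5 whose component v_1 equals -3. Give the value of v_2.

3

T − 5I = [[-7, -7, 0], [0, 0, 0], [9, 9, -10]].
Solving (T − 5I)v = 0 gives the eigenspace spanned by (-3, 3, 0).
With v_1 = -3, v = (-3, 3, 0), so v_2 = 3.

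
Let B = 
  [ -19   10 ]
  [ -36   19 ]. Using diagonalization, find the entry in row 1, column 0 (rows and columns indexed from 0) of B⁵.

-36

Characteristic polynomial: s^2 - 1 = (s - 1)(s + 1), so the eigenvalues are -1, 1.
s=1: eigenvector (1, 2).
s=-1: eigenvector (-5, -9).
P = [[1, -5], [2, -9]], D = diag(1, -1), P⁻¹ = [[-9, 5], [-2, 1]].
B⁵ = P·diag(1, -1)·P⁻¹ = [[-19, 10], [-36, 19]].
The requested entry is -36.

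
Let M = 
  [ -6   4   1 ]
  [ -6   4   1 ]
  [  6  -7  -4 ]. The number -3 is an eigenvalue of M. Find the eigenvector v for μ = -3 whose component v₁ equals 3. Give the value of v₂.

M + 3I = [[-3, 4, 1], [-6, 7, 1], [6, -7, -1]].
Solving (M + 3I)v = 0 gives the eigenspace spanned by (3, 3, -3).
With v₁ = 3, v = (3, 3, -3), so v₂ = 3.

3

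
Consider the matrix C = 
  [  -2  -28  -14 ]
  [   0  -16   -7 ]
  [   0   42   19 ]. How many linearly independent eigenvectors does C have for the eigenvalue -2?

2

C + 2I = [[0, -28, -14], [0, -14, -7], [0, 42, 21]].
This matrix has rank 1, so its null space has dimension 3 − 1 = 2.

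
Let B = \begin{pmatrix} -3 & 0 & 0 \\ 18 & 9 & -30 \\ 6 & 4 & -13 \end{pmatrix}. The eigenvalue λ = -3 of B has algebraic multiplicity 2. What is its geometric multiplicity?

B + 3I = [[0, 0, 0], [18, 12, -30], [6, 4, -10]].
This matrix has rank 1, so its null space has dimension 3 − 1 = 2.

2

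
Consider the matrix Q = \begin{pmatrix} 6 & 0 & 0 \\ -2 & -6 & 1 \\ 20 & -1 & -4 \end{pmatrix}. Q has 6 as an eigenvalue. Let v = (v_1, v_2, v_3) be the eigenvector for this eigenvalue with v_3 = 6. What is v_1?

Q − 6I = [[0, 0, 0], [-2, -12, 1], [20, -1, -10]].
Solving (Q − 6I)v = 0 gives the eigenspace spanned by (3, 0, 6).
With v_3 = 6, v = (3, 0, 6), so v_1 = 3.

3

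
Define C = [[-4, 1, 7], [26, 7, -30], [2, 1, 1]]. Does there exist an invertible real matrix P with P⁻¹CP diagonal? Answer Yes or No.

No

Characteristic polynomial: p(λ) = λ^3 - 4λ^2 - 35λ + 150 = (λ - 5)^2(λ + 6).
λ = 5 has algebraic multiplicity 2; rank(C − 5I) = 2, so geometric multiplicity = 1.
Geometric multiplicity < algebraic multiplicity, so C is not diagonalizable.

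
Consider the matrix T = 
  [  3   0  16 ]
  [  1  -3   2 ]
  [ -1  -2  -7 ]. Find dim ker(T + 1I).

T + 1I = [[4, 0, 16], [1, -2, 2], [-1, -2, -6]].
This matrix has rank 2, so its null space has dimension 3 − 2 = 1.

1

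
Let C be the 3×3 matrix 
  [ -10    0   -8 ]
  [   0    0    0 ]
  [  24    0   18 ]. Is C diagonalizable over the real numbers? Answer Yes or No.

Yes

Characteristic polynomial: p(r) = r^3 - 8r^2 + 12r = r(r - 6)(r - 2).
All 3 eigenvalues are distinct, so C is diagonalizable.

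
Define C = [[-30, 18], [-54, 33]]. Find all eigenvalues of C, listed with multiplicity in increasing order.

Characteristic polynomial: p(r) = r^2 - 3r - 18 = (r - 6)(r + 3).
Roots (with multiplicity): -3, 6.

-3, 6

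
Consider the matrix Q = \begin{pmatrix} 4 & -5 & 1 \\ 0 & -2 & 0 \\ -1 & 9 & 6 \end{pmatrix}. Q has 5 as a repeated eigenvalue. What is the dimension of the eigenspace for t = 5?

Q − 5I = [[-1, -5, 1], [0, -7, 0], [-1, 9, 1]].
This matrix has rank 2, so its null space has dimension 3 − 2 = 1.

1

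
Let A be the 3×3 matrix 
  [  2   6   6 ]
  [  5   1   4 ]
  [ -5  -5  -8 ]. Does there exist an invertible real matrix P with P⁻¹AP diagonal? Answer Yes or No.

Yes

Characteristic polynomial: p(λ) = λ^3 + 5λ^2 - 2λ - 24 = (λ - 2)(λ + 3)(λ + 4).
All 3 eigenvalues are distinct, so A is diagonalizable.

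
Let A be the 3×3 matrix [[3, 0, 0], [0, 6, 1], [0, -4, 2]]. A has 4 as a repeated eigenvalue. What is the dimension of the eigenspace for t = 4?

A − 4I = [[-1, 0, 0], [0, 2, 1], [0, -4, -2]].
This matrix has rank 2, so its null space has dimension 3 − 2 = 1.

1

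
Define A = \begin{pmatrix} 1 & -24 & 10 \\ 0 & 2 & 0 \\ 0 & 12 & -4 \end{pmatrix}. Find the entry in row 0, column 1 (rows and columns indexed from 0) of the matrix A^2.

Characteristic polynomial: r^3 + r^2 - 10r + 8 = (r - 2)(r - 1)(r + 4), so the eigenvalues are -4, 1, 2.
r=-4: eigenvector (-2, 0, 1).
r=2: eigenvector (-4, 1, 2).
r=1: eigenvector (1, 0, 0).
P = [[-2, -4, 1], [0, 1, 0], [1, 2, 0]], D = diag(-4, 2, 1), P⁻¹ = [[0, -2, 1], [0, 1, 0], [1, 0, 2]].
A² = P·diag(16, 4, 1)·P⁻¹ = [[1, 48, -30], [0, 4, 0], [0, -24, 16]].
The requested entry is 48.

48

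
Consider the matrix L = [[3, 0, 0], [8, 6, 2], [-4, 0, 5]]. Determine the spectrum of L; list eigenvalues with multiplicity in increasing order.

3, 5, 6

Characteristic polynomial: p(λ) = λ^3 - 14λ^2 + 63λ - 90 = (λ - 6)(λ - 5)(λ - 3).
Roots (with multiplicity): 3, 5, 6.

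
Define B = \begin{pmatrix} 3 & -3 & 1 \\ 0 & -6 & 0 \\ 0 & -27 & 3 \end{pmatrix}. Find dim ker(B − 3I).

B − 3I = [[0, -3, 1], [0, -9, 0], [0, -27, 0]].
This matrix has rank 2, so its null space has dimension 3 − 2 = 1.

1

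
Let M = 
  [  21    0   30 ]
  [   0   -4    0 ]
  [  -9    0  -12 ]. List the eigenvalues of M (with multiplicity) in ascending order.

Characteristic polynomial: p(s) = s^3 - 5s^2 - 18s + 72 = (s - 6)(s - 3)(s + 4).
Roots (with multiplicity): -4, 3, 6.

-4, 3, 6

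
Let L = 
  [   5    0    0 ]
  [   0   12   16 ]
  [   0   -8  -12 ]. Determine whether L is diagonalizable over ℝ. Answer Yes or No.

Yes

Characteristic polynomial: p(s) = s^3 - 5s^2 - 16s + 80 = (s - 5)(s - 4)(s + 4).
All 3 eigenvalues are distinct, so L is diagonalizable.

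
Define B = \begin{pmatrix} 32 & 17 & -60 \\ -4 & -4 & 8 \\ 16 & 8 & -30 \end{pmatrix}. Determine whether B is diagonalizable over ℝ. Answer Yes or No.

Characteristic polynomial: p(r) = r^3 + 2r^2 - 4r - 8 = (r - 2)(r + 2)^2.
r = -2 has algebraic multiplicity 2; rank(B + 2I) = 2, so geometric multiplicity = 1.
Geometric multiplicity < algebraic multiplicity, so B is not diagonalizable.

No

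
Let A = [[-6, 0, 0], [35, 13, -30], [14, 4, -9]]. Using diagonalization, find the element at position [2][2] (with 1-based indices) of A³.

Characteristic polynomial: λ^3 + 2λ^2 - 21λ + 18 = (λ - 3)(λ - 1)(λ + 6), so the eigenvalues are -6, 1, 3.
λ=-6: eigenvector (1, -5, -2).
λ=3: eigenvector (0, 3, 1).
λ=1: eigenvector (0, 5, 2).
P = [[1, 0, 0], [-5, 3, 5], [-2, 1, 2]], D = diag(-6, 3, 1), P⁻¹ = [[1, 0, 0], [0, 2, -5], [1, -1, 3]].
A³ = P·diag(-216, 27, 1)·P⁻¹ = [[-216, 0, 0], [1085, 157, -390], [434, 52, -129]].
The requested entry is 157.

157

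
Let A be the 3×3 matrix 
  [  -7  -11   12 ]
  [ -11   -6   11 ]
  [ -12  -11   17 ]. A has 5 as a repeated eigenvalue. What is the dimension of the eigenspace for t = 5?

1

A − 5I = [[-12, -11, 12], [-11, -11, 11], [-12, -11, 12]].
This matrix has rank 2, so its null space has dimension 3 − 2 = 1.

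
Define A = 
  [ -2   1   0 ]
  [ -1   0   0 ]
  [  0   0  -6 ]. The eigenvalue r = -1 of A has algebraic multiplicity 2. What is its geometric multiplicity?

A + 1I = [[-1, 1, 0], [-1, 1, 0], [0, 0, -5]].
This matrix has rank 2, so its null space has dimension 3 − 2 = 1.

1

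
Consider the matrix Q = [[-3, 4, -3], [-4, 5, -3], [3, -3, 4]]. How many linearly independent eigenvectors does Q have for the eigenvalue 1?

Q − 1I = [[-4, 4, -3], [-4, 4, -3], [3, -3, 3]].
This matrix has rank 2, so its null space has dimension 3 − 2 = 1.

1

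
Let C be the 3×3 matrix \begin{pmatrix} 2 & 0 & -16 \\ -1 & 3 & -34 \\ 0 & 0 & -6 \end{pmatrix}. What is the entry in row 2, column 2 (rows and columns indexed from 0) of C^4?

1296

Characteristic polynomial: μ^3 + μ^2 - 24μ + 36 = (μ - 3)(μ - 2)(μ + 6), so the eigenvalues are -6, 2, 3.
μ=2: eigenvector (1, 1, 0).
μ=3: eigenvector (0, 1, 0).
μ=-6: eigenvector (2, 4, 1).
P = [[1, 0, 2], [1, 1, 4], [0, 0, 1]], D = diag(2, 3, -6), P⁻¹ = [[1, 0, -2], [-1, 1, -2], [0, 0, 1]].
C⁴ = P·diag(16, 81, 1296)·P⁻¹ = [[16, 0, 2560], [-65, 81, 4990], [0, 0, 1296]].
The requested entry is 1296.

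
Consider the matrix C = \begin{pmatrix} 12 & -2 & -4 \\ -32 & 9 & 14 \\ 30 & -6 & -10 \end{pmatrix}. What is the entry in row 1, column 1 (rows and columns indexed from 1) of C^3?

552

Characteristic polynomial: t^3 - 11t^2 + 38t - 40 = (t - 5)(t - 4)(t - 2), so the eigenvalues are 2, 4, 5.
t=5: eigenvector (-2, 5, -6).
t=4: eigenvector (1, -2, 3).
t=2: eigenvector (0, -2, 1).
P = [[-2, 1, 0], [5, -2, -2], [-6, 3, 1]], D = diag(5, 4, 2), P⁻¹ = [[-4, 1, 2], [-7, 2, 4], [-3, 0, 1]].
C³ = P·diag(125, 64, 8)·P⁻¹ = [[552, -122, -244], [-1556, 369, 722], [1632, -366, -724]].
The requested entry is 552.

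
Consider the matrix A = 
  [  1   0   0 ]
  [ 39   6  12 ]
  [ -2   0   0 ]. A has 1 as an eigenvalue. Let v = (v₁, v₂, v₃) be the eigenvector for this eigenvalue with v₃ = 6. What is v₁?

A − 1I = [[0, 0, 0], [39, 5, 12], [-2, 0, -1]].
Solving (A − 1I)v = 0 gives the eigenspace spanned by (-3, 9, 6).
With v₃ = 6, v = (-3, 9, 6), so v₁ = -3.

-3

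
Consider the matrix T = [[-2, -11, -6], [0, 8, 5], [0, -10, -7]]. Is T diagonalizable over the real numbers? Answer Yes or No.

Characteristic polynomial: p(μ) = μ^3 + μ^2 - 8μ - 12 = (μ - 3)(μ + 2)^2.
μ = -2 has algebraic multiplicity 2; rank(T + 2I) = 2, so geometric multiplicity = 1.
Geometric multiplicity < algebraic multiplicity, so T is not diagonalizable.

No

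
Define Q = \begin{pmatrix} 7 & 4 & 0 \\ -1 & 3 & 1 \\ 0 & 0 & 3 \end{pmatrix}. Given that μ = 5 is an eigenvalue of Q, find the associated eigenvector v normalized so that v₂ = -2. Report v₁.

4

Q − 5I = [[2, 4, 0], [-1, -2, 1], [0, 0, -2]].
Solving (Q − 5I)v = 0 gives the eigenspace spanned by (4, -2, 0).
With v₂ = -2, v = (4, -2, 0), so v₁ = 4.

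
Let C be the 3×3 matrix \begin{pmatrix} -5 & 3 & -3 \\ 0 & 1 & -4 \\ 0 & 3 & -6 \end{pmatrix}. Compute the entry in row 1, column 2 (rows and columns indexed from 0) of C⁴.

260

Characteristic polynomial: t^3 + 10t^2 + 31t + 30 = (t + 2)(t + 3)(t + 5), so the eigenvalues are -5, -3, -2.
t=-5: eigenvector (1, 0, 0).
t=-2: eigenvector (-1, -4, -3).
t=-3: eigenvector (0, 1, 1).
P = [[1, -1, 0], [0, -4, 1], [0, -3, 1]], D = diag(-5, -2, -3), P⁻¹ = [[1, -1, 1], [0, -1, 1], [0, -3, 4]].
C⁴ = P·diag(625, 16, 81)·P⁻¹ = [[625, -609, 609], [0, -179, 260], [0, -195, 276]].
The requested entry is 260.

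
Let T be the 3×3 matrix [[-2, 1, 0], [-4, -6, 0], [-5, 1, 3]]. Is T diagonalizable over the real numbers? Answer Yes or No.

No

Characteristic polynomial: p(r) = r^3 + 5r^2 - 8r - 48 = (r - 3)(r + 4)^2.
r = -4 has algebraic multiplicity 2; rank(T + 4I) = 2, so geometric multiplicity = 1.
Geometric multiplicity < algebraic multiplicity, so T is not diagonalizable.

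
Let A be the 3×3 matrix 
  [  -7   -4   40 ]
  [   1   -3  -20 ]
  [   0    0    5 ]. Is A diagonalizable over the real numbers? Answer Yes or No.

No

Characteristic polynomial: p(μ) = μ^3 + 5μ^2 - 25μ - 125 = (μ - 5)(μ + 5)^2.
μ = -5 has algebraic multiplicity 2; rank(A + 5I) = 2, so geometric multiplicity = 1.
Geometric multiplicity < algebraic multiplicity, so A is not diagonalizable.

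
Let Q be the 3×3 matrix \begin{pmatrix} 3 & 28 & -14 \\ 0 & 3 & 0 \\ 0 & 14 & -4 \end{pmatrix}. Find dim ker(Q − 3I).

2

Q − 3I = [[0, 28, -14], [0, 0, 0], [0, 14, -7]].
This matrix has rank 1, so its null space has dimension 3 − 1 = 2.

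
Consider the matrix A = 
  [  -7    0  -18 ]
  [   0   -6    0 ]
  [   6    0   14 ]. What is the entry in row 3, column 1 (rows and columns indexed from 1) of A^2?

42

Characteristic polynomial: r^3 - r^2 - 32r + 60 = (r - 5)(r - 2)(r + 6), so the eigenvalues are -6, 2, 5.
r=5: eigenvector (-3, 0, 2).
r=-6: eigenvector (0, 1, 0).
r=2: eigenvector (-2, 0, 1).
P = [[-3, 0, -2], [0, 1, 0], [2, 0, 1]], D = diag(5, -6, 2), P⁻¹ = [[1, 0, 2], [0, 1, 0], [-2, 0, -3]].
A² = P·diag(25, 36, 4)·P⁻¹ = [[-59, 0, -126], [0, 36, 0], [42, 0, 88]].
The requested entry is 42.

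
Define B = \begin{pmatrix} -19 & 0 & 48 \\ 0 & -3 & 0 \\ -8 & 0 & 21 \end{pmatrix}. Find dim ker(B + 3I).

2

B + 3I = [[-16, 0, 48], [0, 0, 0], [-8, 0, 24]].
This matrix has rank 1, so its null space has dimension 3 − 1 = 2.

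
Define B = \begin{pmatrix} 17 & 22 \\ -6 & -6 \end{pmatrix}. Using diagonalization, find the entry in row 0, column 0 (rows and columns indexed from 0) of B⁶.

387997

Characteristic polynomial: t^2 - 11t + 30 = (t - 6)(t - 5), so the eigenvalues are 5, 6.
t=5: eigenvector (-11, 6).
t=6: eigenvector (-2, 1).
P = [[-11, -2], [6, 1]], D = diag(5, 6), P⁻¹ = [[1, 2], [-6, -11]].
B⁶ = P·diag(15625, 46656)·P⁻¹ = [[387997, 682682], [-186186, -325716]].
The requested entry is 387997.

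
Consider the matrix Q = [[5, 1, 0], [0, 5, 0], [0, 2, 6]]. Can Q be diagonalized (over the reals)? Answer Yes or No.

Characteristic polynomial: p(r) = r^3 - 16r^2 + 85r - 150 = (r - 6)(r - 5)^2.
r = 5 has algebraic multiplicity 2; rank(Q − 5I) = 2, so geometric multiplicity = 1.
Geometric multiplicity < algebraic multiplicity, so Q is not diagonalizable.

No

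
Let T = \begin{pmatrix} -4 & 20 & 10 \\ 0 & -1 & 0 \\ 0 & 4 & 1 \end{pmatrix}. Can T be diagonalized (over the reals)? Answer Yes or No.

Characteristic polynomial: p(r) = r^3 + 4r^2 - r - 4 = (r - 1)(r + 1)(r + 4).
All 3 eigenvalues are distinct, so T is diagonalizable.

Yes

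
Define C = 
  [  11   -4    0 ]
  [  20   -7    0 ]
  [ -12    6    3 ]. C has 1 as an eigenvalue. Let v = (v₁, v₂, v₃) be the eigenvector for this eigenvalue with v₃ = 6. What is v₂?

-10

C − 1I = [[10, -4, 0], [20, -8, 0], [-12, 6, 2]].
Solving (C − 1I)v = 0 gives the eigenspace spanned by (-4, -10, 6).
With v₃ = 6, v = (-4, -10, 6), so v₂ = -10.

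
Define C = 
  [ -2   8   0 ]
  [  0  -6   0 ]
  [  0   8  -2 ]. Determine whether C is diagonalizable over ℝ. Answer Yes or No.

Yes

Characteristic polynomial: p(t) = t^3 + 10t^2 + 28t + 24 = (t + 2)^2(t + 6).
t = -2 has algebraic multiplicity 2; rank(C + 2I) = 1, so geometric multiplicity = 2.
Every eigenvalue has geometric = algebraic multiplicity, so C is diagonalizable.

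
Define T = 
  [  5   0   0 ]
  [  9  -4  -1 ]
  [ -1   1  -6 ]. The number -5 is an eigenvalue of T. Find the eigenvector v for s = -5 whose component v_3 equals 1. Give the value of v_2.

1

T + 5I = [[10, 0, 0], [9, 1, -1], [-1, 1, -1]].
Solving (T + 5I)v = 0 gives the eigenspace spanned by (0, 1, 1).
With v_3 = 1, v = (0, 1, 1), so v_2 = 1.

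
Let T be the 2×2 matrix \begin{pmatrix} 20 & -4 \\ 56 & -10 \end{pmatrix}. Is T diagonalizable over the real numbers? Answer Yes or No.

Yes

Characteristic polynomial: p(μ) = μ^2 - 10μ + 24 = (μ - 6)(μ - 4).
All 2 eigenvalues are distinct, so T is diagonalizable.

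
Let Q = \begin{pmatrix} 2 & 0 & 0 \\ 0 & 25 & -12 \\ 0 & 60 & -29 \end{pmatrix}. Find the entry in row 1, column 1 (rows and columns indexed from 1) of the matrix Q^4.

16

Characteristic polynomial: r^3 + 2r^2 - 13r + 10 = (r - 2)(r - 1)(r + 5), so the eigenvalues are -5, 1, 2.
r=1: eigenvector (0, 1, 2).
r=2: eigenvector (1, 0, 0).
r=-5: eigenvector (0, 2, 5).
P = [[0, 1, 0], [1, 0, 2], [2, 0, 5]], D = diag(1, 2, -5), P⁻¹ = [[0, 5, -2], [1, 0, 0], [0, -2, 1]].
Q⁴ = P·diag(1, 16, 625)·P⁻¹ = [[16, 0, 0], [0, -2495, 1248], [0, -6240, 3121]].
The requested entry is 16.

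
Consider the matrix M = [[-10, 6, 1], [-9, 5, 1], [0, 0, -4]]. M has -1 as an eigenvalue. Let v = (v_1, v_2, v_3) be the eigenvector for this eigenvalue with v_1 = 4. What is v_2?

M + 1I = [[-9, 6, 1], [-9, 6, 1], [0, 0, -3]].
Solving (M + 1I)v = 0 gives the eigenspace spanned by (4, 6, 0).
With v_1 = 4, v = (4, 6, 0), so v_2 = 6.

6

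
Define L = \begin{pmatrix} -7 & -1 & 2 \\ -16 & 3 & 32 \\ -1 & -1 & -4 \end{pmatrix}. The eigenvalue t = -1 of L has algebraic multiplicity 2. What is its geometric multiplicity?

1

L + 1I = [[-6, -1, 2], [-16, 4, 32], [-1, -1, -3]].
This matrix has rank 2, so its null space has dimension 3 − 2 = 1.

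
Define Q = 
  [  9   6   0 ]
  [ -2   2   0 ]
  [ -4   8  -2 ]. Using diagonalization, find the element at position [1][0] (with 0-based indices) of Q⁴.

-1342

Characteristic polynomial: s^3 - 9s^2 + 8s + 60 = (s - 6)(s - 5)(s + 2), so the eigenvalues are -2, 5, 6.
s=5: eigenvector (-3, 2, 4).
s=6: eigenvector (-2, 1, 2).
s=-2: eigenvector (0, 0, 1).
P = [[-3, -2, 0], [2, 1, 0], [4, 2, 1]], D = diag(5, 6, -2), P⁻¹ = [[1, 2, 0], [-2, -3, 0], [0, -2, 1]].
Q⁴ = P·diag(625, 1296, 16)·P⁻¹ = [[3309, 4026, 0], [-1342, -1388, 0], [-2684, -2808, 16]].
The requested entry is -1342.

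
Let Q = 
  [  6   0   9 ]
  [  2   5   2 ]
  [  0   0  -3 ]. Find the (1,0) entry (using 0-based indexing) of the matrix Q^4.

1342

Characteristic polynomial: s^3 - 8s^2 - 3s + 90 = (s - 6)(s - 5)(s + 3), so the eigenvalues are -3, 5, 6.
s=-3: eigenvector (1, 0, -1).
s=5: eigenvector (0, 1, 0).
s=6: eigenvector (1, 2, 0).
P = [[1, 0, 1], [0, 1, 2], [-1, 0, 0]], D = diag(-3, 5, 6), P⁻¹ = [[0, 0, -1], [-2, 1, -2], [1, 0, 1]].
Q⁴ = P·diag(81, 625, 1296)·P⁻¹ = [[1296, 0, 1215], [1342, 625, 1342], [0, 0, 81]].
The requested entry is 1342.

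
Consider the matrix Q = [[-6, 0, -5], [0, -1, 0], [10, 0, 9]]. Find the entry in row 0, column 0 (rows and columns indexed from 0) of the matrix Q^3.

-66

Characteristic polynomial: t^3 - 2t^2 - 7t - 4 = (t - 4)(t + 1)^2, so the eigenvalues are -1, -1, 4.
t=4: eigenvector (1, 0, -2).
t=-1: eigenvector (0, 1, 0).
t=-1: eigenvector (1, 0, -1).
P = [[1, 0, 1], [0, 1, 0], [-2, 0, -1]], D = diag(4, -1, -1), P⁻¹ = [[-1, 0, -1], [0, 1, 0], [2, 0, 1]].
Q³ = P·diag(64, -1, -1)·P⁻¹ = [[-66, 0, -65], [0, -1, 0], [130, 0, 129]].
The requested entry is -66.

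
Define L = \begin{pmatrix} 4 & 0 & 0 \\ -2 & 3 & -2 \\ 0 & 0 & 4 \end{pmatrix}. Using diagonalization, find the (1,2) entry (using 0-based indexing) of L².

Characteristic polynomial: λ^3 - 11λ^2 + 40λ - 48 = (λ - 4)^2(λ - 3), so the eigenvalues are 3, 4, 4.
λ=4: eigenvector (0, -2, 1).
λ=3: eigenvector (0, 1, 0).
λ=4: eigenvector (1, -2, 0).
P = [[0, 0, 1], [-2, 1, -2], [1, 0, 0]], D = diag(4, 3, 4), P⁻¹ = [[0, 0, 1], [2, 1, 2], [1, 0, 0]].
L² = P·diag(16, 9, 16)·P⁻¹ = [[16, 0, 0], [-14, 9, -14], [0, 0, 16]].
The requested entry is -14.

-14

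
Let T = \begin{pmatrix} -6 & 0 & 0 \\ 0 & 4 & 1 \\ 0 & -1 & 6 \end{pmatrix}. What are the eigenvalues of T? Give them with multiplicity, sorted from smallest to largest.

-6, 5, 5

Characteristic polynomial: p(r) = r^3 - 4r^2 - 35r + 150 = (r - 5)^2(r + 6).
Roots (with multiplicity): -6, 5, 5.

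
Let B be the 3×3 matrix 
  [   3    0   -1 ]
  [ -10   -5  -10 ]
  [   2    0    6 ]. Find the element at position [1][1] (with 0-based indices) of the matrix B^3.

Characteristic polynomial: s^3 - 4s^2 - 25s + 100 = (s - 5)(s - 4)(s + 5), so the eigenvalues are -5, 4, 5.
s=5: eigenvector (-1, -1, 2).
s=-5: eigenvector (0, 1, 0).
s=4: eigenvector (-1, 0, 1).
P = [[-1, 0, -1], [-1, 1, 0], [2, 0, 1]], D = diag(5, -5, 4), P⁻¹ = [[1, 0, 1], [1, 1, 1], [-2, 0, -1]].
B³ = P·diag(125, -125, 64)·P⁻¹ = [[3, 0, -61], [-250, -125, -250], [122, 0, 186]].
The requested entry is -125.

-125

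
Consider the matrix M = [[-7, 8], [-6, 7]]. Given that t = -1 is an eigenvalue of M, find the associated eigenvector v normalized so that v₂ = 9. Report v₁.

M + 1I = [[-6, 8], [-6, 8]].
Solving (M + 1I)v = 0 gives the eigenspace spanned by (12, 9).
With v₂ = 9, v = (12, 9), so v₁ = 12.

12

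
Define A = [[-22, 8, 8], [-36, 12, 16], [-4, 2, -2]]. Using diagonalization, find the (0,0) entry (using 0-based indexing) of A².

Characteristic polynomial: s^3 + 12s^2 + 44s + 48 = (s + 2)(s + 4)(s + 6), so the eigenvalues are -6, -4, -2.
s=-6: eigenvector (1, 2, 0).
s=-4: eigenvector (0, 1, -1).
s=-2: eigenvector (2, 4, 1).
P = [[1, 0, 2], [2, 1, 4], [0, -1, 1]], D = diag(-6, -4, -2), P⁻¹ = [[5, -2, -2], [-2, 1, 0], [-2, 1, 1]].
A² = P·diag(36, 16, 4)·P⁻¹ = [[164, -64, -64], [296, -112, -128], [24, -12, 4]].
The requested entry is 164.

164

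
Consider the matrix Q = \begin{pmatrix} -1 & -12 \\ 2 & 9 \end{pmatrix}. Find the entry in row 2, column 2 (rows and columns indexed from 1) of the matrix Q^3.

321

Characteristic polynomial: λ^2 - 8λ + 15 = (λ - 5)(λ - 3), so the eigenvalues are 3, 5.
λ=5: eigenvector (-2, 1).
λ=3: eigenvector (-3, 1).
P = [[-2, -3], [1, 1]], D = diag(5, 3), P⁻¹ = [[1, 3], [-1, -2]].
Q³ = P·diag(125, 27)·P⁻¹ = [[-169, -588], [98, 321]].
The requested entry is 321.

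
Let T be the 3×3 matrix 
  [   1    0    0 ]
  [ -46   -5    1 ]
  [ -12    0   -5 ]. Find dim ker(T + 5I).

T + 5I = [[6, 0, 0], [-46, 0, 1], [-12, 0, 0]].
This matrix has rank 2, so its null space has dimension 3 − 2 = 1.

1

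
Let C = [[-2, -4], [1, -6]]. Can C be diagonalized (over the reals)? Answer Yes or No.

Characteristic polynomial: p(λ) = λ^2 + 8λ + 16 = (λ + 4)^2.
λ = -4 has algebraic multiplicity 2; rank(C + 4I) = 1, so geometric multiplicity = 1.
Geometric multiplicity < algebraic multiplicity, so C is not diagonalizable.

No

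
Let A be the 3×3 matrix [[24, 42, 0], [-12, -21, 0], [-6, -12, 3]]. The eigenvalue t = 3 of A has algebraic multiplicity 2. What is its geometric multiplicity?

2

A − 3I = [[21, 42, 0], [-12, -24, 0], [-6, -12, 0]].
This matrix has rank 1, so its null space has dimension 3 − 1 = 2.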